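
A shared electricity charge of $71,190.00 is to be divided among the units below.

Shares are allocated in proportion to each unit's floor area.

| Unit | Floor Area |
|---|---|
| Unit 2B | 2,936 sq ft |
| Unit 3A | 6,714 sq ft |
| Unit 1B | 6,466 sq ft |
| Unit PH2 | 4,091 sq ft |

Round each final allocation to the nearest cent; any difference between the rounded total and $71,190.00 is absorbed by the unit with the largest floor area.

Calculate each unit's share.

Unit 2B: $10,343.64; Unit 3A: $23,653.67; Unit 1B: $22,779.95; Unit PH2: $14,412.74

Floor area total: 2,936 + 6,714 + 6,466 + 4,091 = 20,207.
Raw shares: Unit 2B 10,343.6354; Unit 3A 23,653.6675; Unit 1B 22,779.9545; Unit PH2 14,412.7426.
Rounded to nearest cent: Unit 2B $10,343.64; Unit 3A $23,653.67; Unit 1B $22,779.95; Unit PH2 $14,412.74. Sum = $71,190.00.
Rounded total matches; no reconciliation needed.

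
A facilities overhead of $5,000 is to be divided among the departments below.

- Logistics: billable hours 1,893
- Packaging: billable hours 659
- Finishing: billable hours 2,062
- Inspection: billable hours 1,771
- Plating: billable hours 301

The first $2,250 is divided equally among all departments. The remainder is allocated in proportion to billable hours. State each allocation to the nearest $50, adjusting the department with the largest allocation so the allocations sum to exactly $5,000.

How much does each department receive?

$2,250 shared equally gives $450 per department.
Remainder $2,750 by billable hours (total 6,686): Logistics 778.60 → $800; Packaging 271.05 → $250; Finishing 848.12 → $850; Inspection 728.43 → $750; Plating 123.80 → $100.
Totals: Logistics $450 + $800 = $1,250; Packaging $450 + $250 = $700; Finishing $450 + $850 = $1,300; Inspection $450 + $750 = $1,200; Plating $450 + $100 = $550.

Logistics: $1,250 · Packaging: $700 · Finishing: $1,300 · Inspection: $1,200 · Plating: $550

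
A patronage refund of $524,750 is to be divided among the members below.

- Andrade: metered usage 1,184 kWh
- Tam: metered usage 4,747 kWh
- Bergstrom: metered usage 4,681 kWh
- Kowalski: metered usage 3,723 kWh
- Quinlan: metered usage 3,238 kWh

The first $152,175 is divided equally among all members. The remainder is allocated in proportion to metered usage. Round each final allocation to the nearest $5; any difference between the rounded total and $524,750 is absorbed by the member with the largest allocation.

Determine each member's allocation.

Equal tier: $152,175 ÷ 5 = $30,435 apiece.
Remainder $372,575 by metered usage (total 17,573): Andrade 25,102.65 → $25,105; Tam 100,643.80 → $100,645; Bergstrom 99,244.50 → $99,245; Kowalski 78,933.40 → $78,935; Quinlan 68,650.65 → $68,650.
Rounding difference −$5 on remainder applied to Tam.
Totals: Andrade $30,435 + $25,105 = $55,540; Tam $30,435 + $100,640 = $131,075; Bergstrom $30,435 + $99,245 = $129,680; Kowalski $30,435 + $78,935 = $109,370; Quinlan $30,435 + $68,650 = $99,085.

Andrade: $55,540 · Tam: $131,075 · Bergstrom: $129,680 · Kowalski: $109,370 · Quinlan: $99,085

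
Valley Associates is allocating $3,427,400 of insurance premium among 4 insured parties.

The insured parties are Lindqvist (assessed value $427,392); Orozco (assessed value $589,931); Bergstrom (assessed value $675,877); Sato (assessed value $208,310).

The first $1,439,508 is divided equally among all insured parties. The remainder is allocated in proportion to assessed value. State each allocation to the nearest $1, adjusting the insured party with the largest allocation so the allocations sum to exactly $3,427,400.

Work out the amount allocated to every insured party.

Lindqvist: $806,685 · Orozco: $976,607 · Bergstrom: $1,066,458 · Sato: $577,650

Equal tier: $1,439,508 ÷ 4 = $359,877 apiece.
Remainder $1,987,892 by assessed value (total 1,901,510): Lindqvist 446,807.61 → $446,808; Orozco 616,730.45 → $616,730; Bergstrom 706,580.81 → $706,581; Sato 217,773.13 → $217,773.
Totals: Lindqvist $359,877 + $446,808 = $806,685; Orozco $359,877 + $616,730 = $976,607; Bergstrom $359,877 + $706,581 = $1,066,458; Sato $359,877 + $217,773 = $577,650.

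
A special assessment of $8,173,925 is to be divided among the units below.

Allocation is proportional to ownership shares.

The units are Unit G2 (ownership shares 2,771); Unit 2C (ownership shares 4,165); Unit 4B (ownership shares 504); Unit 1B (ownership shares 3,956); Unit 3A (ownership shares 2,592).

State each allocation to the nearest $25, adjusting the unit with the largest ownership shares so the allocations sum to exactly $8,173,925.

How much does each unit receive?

Ownership shares total: 13,988.
Pro-rata amounts: Unit G2 2,771/13,988 × $8,173,925 = 1,619,241.22; Unit 2C 4,165/13,988 × $8,173,925 = 2,433,828.83; Unit 4B 504/13,988 × $8,173,925 = 294,513.74; Unit 1B 3,956/13,988 × $8,173,925 = 2,311,699.12; Unit 3A 2,592/13,988 × $8,173,925 = 1,514,642.09.
After rounding ($25): Unit G2 $1,619,250; Unit 2C $2,433,825; Unit 4B $294,525; Unit 1B $2,311,700; Unit 3A $1,514,650. Sum = $8,173,950.
Difference $8,173,925 − $8,173,950 = −$25 applied to largest ownership shares (Unit 2C): Unit 2C becomes $2,433,800.

Unit G2: $1,619,250 · Unit 2C: $2,433,800 · Unit 4B: $294,525 · Unit 1B: $2,311,700 · Unit 3A: $1,514,650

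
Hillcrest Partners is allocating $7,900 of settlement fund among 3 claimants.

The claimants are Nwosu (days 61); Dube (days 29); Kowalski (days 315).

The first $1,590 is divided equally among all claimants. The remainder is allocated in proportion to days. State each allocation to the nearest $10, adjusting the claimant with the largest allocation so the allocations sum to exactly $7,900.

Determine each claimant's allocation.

Nwosu: $1,480; Dube: $980; Kowalski: $5,440

First tranche $1,590 split equally: $530 each.
Remainder $6,310 by days (total 405): Nwosu 950.40 → $950; Dube 451.83 → $450; Kowalski 4,907.78 → $4,910.
Totals: Nwosu $530 + $950 = $1,480; Dube $530 + $450 = $980; Kowalski $530 + $4,910 = $5,440.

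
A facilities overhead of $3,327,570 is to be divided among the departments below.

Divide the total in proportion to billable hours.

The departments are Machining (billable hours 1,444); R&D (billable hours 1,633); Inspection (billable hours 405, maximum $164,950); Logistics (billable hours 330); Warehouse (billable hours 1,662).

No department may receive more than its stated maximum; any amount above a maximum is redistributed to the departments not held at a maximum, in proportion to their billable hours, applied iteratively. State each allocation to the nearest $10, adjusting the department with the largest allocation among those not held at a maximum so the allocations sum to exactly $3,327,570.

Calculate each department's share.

Machining: $900,930; R&D: $1,018,850; Inspection: $164,950; Logistics: $205,890; Warehouse: $1,036,950

Total billable hours = 5,474.
Pro-rata shares before constraints: Machining 877,787.92; R&D 992,678.45; Inspection 246,193.98; Logistics 200,602.50; Warehouse 1,010,307.15.
Cap binds for Inspection ($164,950); remaining pool $3,162,620 reallocated over remaining billable hours 5,069.
Remaining shares: Machining 900,931.80 → $900,930; R&D 1,018,851.54 → $1,018,850; Logistics 205,891.62 → $205,890; Warehouse 1,036,945.05 → $1,036,950.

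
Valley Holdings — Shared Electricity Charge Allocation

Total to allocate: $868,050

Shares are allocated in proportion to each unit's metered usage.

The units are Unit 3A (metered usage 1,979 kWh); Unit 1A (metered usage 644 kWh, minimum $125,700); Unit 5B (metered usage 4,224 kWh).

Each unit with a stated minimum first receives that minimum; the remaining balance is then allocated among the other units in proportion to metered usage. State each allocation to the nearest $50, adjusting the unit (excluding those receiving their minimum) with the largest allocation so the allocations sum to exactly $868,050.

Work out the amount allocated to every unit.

Unit 3A: $236,850 · Unit 1A: $125,700 · Unit 5B: $505,500

Fund the minimums — Unit 1A $125,700. Remaining pool $742,350.
Remaining pool split over remaining metered usage 6,203: Unit 3A 236,838.73 → $236,850; Unit 5B 505,511.27 → $505,500.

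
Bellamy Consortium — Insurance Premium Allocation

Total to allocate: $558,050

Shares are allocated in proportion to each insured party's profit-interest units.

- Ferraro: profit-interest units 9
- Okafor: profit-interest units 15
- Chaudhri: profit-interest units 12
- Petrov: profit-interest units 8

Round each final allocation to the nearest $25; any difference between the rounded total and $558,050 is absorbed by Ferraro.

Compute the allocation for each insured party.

Ferraro: $114,125 | Okafor: $190,250 | Chaudhri: $152,200 | Petrov: $101,475

Total profit-interest units = 44.
Proportional shares: Ferraro 9/44 × $558,050 = 114,146.59; Okafor 15/44 × $558,050 = 190,244.32; Chaudhri 12/44 × $558,050 = 152,195.45; Petrov 8/44 × $558,050 = 101,463.64.
Rounded to nearest $25: Ferraro $114,150; Okafor $190,250; Chaudhri $152,200; Petrov $101,475. Sum = $558,075.
Difference $558,050 − $558,075 = −$25 applied to Ferraro: Ferraro becomes $114,125.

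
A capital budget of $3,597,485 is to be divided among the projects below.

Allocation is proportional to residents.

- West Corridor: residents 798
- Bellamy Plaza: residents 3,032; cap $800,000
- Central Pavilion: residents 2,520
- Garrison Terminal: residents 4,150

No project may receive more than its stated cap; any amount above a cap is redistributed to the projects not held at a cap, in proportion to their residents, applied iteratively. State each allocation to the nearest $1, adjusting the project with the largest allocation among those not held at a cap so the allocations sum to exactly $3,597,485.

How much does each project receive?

Sum of residents: 10,500.
Proportional shares (ignoring caps): West Corridor 273,408.86; Bellamy Plaza 1,038,816.62; Central Pavilion 863,396.40; Garrison Terminal 1,421,863.12.
Held at cap: Bellamy Plaza ($800,000); residual $2,797,485 reallocated over remaining residents 7,468.
Remaining shares: West Corridor 298,927.83 → $298,928; Central Pavilion 943,982.62 → $943,983; Garrison Terminal 1,554,574.55 → $1,554,575.
Rounding difference −$1 applied to Garrison Terminal → $1,554,574.

West Corridor: $298,928; Bellamy Plaza: $800,000; Central Pavilion: $943,983; Garrison Terminal: $1,554,574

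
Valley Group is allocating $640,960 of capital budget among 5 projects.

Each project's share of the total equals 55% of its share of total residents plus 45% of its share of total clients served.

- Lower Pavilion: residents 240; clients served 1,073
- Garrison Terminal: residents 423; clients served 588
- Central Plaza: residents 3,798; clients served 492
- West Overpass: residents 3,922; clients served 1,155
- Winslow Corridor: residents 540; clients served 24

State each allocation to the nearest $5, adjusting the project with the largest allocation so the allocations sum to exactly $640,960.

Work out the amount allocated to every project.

Residents total 8,923; clients served total 3,332.
Combined weights (55% residents + 45% clients served): Lower Pavilion 0.1597; Garrison Terminal 0.1055; Central Plaza 0.3005; West Overpass 0.3977; Winslow Corridor 0.0365.
Pro-rata amounts: Lower Pavilion 102,365.28; Garrison Terminal 67,611.56; Central Plaza 192,640.18; West Overpass 254,931.23; Winslow Corridor 23,411.75.
After rounding ($5): Lower Pavilion $102,365; Garrison Terminal $67,610; Central Plaza $192,640; West Overpass $254,930; Winslow Corridor $23,410. Sum = $640,955.
Difference $640,960 − $640,955 = +$5 applied to largest allocation (West Overpass): West Overpass becomes $254,935.

Lower Pavilion: $102,365; Garrison Terminal: $67,610; Central Plaza: $192,640; West Overpass: $254,935; Winslow Corridor: $23,410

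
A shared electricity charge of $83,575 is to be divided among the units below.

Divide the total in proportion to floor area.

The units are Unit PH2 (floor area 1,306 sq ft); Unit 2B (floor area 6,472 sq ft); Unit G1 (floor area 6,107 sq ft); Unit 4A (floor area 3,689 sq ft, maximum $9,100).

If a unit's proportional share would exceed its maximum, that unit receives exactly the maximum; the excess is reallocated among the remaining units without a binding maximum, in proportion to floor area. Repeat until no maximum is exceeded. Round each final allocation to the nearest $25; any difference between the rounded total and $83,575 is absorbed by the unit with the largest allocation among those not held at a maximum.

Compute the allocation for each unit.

Unit PH2: $7,000; Unit 2B: $34,725; Unit G1: $32,750; Unit 4A: $9,100

Total floor area = 17,574.
Pro-rata shares before constraints: Unit PH2 6,210.82; Unit 2B 30,778.27; Unit G1 29,042.48; Unit 4A 17,543.43.
Cap binds for Unit 4A ($9,100); residual $74,475 reallocated over remaining floor area 13,885.
Shares after redistribution: Unit PH2 7,004.99 → $7,000; Unit 2B 34,713.88 → $34,725; Unit G1 32,756.13 → $32,750.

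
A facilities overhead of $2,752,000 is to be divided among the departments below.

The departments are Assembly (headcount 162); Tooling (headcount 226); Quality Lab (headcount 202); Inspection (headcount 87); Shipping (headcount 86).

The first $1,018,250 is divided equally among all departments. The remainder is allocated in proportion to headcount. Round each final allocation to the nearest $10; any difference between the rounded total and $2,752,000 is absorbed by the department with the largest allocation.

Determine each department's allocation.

Equal tier: $1,018,250 ÷ 5 = $203,650 apiece.
Remainder $1,733,750 by headcount (total 763): Assembly 368,109.44 → $368,110; Tooling 513,535.39 → $513,540; Quality Lab 459,000.66 → $459,000; Inspection 197,688.40 → $197,690; Shipping 195,416.12 → $195,420.
Rounding difference −$10 on remainder applied to Tooling.
Totals: Assembly $203,650 + $368,110 = $571,760; Tooling $203,650 + $513,530 = $717,180; Quality Lab $203,650 + $459,000 = $662,650; Inspection $203,650 + $197,690 = $401,340; Shipping $203,650 + $195,420 = $399,070.

Assembly: $571,760 · Tooling: $717,180 · Quality Lab: $662,650 · Inspection: $401,340 · Shipping: $399,070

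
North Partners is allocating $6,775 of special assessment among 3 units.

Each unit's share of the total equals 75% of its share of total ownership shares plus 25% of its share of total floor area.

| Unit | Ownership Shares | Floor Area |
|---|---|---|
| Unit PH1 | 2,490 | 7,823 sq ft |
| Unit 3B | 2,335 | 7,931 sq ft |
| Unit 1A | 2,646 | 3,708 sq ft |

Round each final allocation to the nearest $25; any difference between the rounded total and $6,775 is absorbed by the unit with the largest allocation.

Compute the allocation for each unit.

Unit PH1: $2,375; Unit 3B: $2,275; Unit 1A: $2,125

Totals — ownership shares 7,471, floor area 19,462.
Combined weights (75% ownership shares + 25% floor area): Unit PH1 0.3505; Unit 3B 0.3363; Unit 1A 0.3133.
Pro-rata amounts: Unit PH1 2,374.35; Unit 3B 2,278.33; Unit 1A 2,122.33.
After rounding ($25): Unit PH1 $2,375; Unit 3B $2,275; Unit 1A $2,125. Sum = $6,775.
No rounding difference to absorb.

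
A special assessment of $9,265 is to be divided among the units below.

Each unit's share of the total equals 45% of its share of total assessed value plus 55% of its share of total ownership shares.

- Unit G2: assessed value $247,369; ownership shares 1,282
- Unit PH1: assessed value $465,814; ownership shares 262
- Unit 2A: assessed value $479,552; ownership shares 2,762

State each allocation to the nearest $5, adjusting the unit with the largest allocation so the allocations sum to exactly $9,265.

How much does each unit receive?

Unit G2: $2,380 | Unit PH1: $1,940 | Unit 2A: $4,945

Totals — assessed value 1,192,735, ownership shares 4,306.
Blended shares (45% assessed value + 55% ownership shares): Unit G2 0.2571; Unit PH1 0.2092; Unit 2A 0.5337.
Proportional shares: Unit G2 2,381.82; Unit PH1 1,938.32; Unit 2A 4,944.86.
After rounding ($5): Unit G2 $2,380; Unit PH1 $1,940; Unit 2A $4,945. Sum = $9,265.
Rounded total matches; no reconciliation needed.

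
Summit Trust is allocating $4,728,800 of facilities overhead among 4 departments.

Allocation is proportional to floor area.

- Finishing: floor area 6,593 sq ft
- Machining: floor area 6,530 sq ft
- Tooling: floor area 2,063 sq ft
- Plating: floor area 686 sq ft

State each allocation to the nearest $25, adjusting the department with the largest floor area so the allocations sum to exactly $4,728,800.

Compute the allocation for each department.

Sum of floor area: 15,872.
Raw shares: Finishing 6,593/15,872 × $4,728,800 = 1,964,275.35; Machining 6,530/15,872 × $4,728,800 = 1,945,505.54; Tooling 2,063/15,872 × $4,728,800 = 614,636.74; Plating 686/15,872 × $4,728,800 = 204,382.36.
After rounding ($25): Finishing $1,964,275; Machining $1,945,500; Tooling $614,625; Plating $204,375. Sum = $4,728,775.
Difference $4,728,800 − $4,728,775 = +$25 applied to largest floor area (Finishing): Finishing becomes $1,964,300.

Finishing: $1,964,300; Machining: $1,945,500; Tooling: $614,625; Plating: $204,375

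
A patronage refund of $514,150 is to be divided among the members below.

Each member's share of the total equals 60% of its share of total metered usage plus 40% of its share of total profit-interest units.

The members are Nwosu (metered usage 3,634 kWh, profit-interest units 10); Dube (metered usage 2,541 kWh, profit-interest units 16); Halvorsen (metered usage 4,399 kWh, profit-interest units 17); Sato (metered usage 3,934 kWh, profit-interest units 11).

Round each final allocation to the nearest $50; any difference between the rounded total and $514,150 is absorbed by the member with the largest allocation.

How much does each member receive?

Nwosu: $115,350; Dube: $114,950; Halvorsen: $158,300; Sato: $125,550

Metered usage total 14,508; profit-interest units total 54.
Composite weights (60% metered usage + 40% profit-interest units): Nwosu 0.2244; Dube 0.2236; Halvorsen 0.3079; Sato 0.2442.
Pro-rata amounts: Nwosu 115,356.53; Dube 114,966.70; Halvorsen 158,282.69; Sato 125,544.08.
Rounded to nearest $50: Nwosu $115,350; Dube $114,950; Halvorsen $158,300; Sato $125,550. Sum = $514,150.
Sum already equals the total — no adjustment.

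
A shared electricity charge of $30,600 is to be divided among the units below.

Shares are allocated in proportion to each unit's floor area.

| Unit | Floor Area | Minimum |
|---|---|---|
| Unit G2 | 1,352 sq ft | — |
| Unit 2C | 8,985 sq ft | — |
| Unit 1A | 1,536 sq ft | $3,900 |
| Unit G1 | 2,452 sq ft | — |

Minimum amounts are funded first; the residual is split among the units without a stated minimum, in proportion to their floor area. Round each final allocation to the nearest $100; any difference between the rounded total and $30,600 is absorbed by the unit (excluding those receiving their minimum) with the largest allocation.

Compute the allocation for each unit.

Minimums first: Unit 1A $3,900. Residual $26,700.
Residual split over remaining floor area 12,789: Unit G2 2,822.61 → $2,800; Unit 2C 18,758.27 → $18,800; Unit G1 5,119.12 → $5,100.

Unit G2: $2,800 · Unit 2C: $18,800 · Unit 1A: $3,900 · Unit G1: $5,100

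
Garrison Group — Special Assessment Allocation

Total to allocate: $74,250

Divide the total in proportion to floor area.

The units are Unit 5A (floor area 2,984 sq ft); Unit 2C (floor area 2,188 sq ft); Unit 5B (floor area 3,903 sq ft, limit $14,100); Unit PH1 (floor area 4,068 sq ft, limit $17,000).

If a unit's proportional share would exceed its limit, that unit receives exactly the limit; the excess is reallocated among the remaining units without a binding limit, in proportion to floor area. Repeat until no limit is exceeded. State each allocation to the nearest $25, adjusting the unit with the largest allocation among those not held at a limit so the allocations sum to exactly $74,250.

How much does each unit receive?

Unit 5A: $24,900 · Unit 2C: $18,250 · Unit 5B: $14,100 · Unit PH1: $17,000

Combined floor area = 13,143.
Unconstrained shares: Unit 5A 16,857.80; Unit 2C 12,360.88; Unit 5B 22,049.59; Unit PH1 22,981.74.
Capped: Unit 5B ($14,100), Unit PH1 ($17,000); remaining pool $43,150 reallocated over remaining floor area 5,172.
Redistributed shares: Unit 5A 24,895.51 → $24,900; Unit 2C 18,254.49 → $18,250.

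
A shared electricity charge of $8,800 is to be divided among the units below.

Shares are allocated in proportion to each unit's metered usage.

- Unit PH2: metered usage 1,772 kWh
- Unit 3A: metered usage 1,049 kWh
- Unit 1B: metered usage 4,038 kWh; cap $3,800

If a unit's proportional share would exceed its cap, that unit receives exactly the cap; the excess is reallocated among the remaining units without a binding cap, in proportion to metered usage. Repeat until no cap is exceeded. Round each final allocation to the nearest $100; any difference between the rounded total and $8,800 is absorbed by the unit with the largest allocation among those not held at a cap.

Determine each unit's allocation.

Unit PH2: $3,100 · Unit 3A: $1,900 · Unit 1B: $3,800

Combined metered usage = 6,859.
Unconstrained shares: Unit PH2 2,273.45; Unit 3A 1,345.85; Unit 1B 5,180.70.
Cap binds for Unit 1B ($3,800); remaining pool $5,000 reallocated over remaining metered usage 2,821.
Redistributed shares: Unit PH2 3,140.73 → $3,100; Unit 3A 1,859.27 → $1,900.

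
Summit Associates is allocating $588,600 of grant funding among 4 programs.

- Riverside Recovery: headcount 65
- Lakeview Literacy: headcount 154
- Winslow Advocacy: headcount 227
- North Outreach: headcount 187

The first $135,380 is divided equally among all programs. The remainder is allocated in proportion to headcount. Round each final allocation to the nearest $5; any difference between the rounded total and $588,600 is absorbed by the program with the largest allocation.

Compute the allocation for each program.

Equal tier: $135,380 ÷ 4 = $33,845 apiece.
Remainder $453,220 by headcount (total 633): Riverside Recovery 46,539.18 → $46,540; Lakeview Literacy 110,262.05 → $110,260; Winslow Advocacy 162,529.13 → $162,530; North Outreach 133,889.64 → $133,890.
Totals: Riverside Recovery $33,845 + $46,540 = $80,385; Lakeview Literacy $33,845 + $110,260 = $144,105; Winslow Advocacy $33,845 + $162,530 = $196,375; North Outreach $33,845 + $133,890 = $167,735.

Riverside Recovery: $80,385; Lakeview Literacy: $144,105; Winslow Advocacy: $196,375; North Outreach: $167,735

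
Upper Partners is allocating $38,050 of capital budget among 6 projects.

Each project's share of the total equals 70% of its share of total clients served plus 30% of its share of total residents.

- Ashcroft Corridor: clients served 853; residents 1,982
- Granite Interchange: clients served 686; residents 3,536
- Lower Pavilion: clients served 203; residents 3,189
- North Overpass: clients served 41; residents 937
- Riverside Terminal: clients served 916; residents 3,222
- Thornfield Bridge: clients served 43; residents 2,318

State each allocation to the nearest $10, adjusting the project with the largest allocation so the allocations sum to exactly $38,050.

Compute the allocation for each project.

Clients served total 2,742; residents total 15,184.
Composite weights (70% clients served + 30% residents): Ashcroft Corridor 0.2569; Granite Interchange 0.2450; Lower Pavilion 0.1148; North Overpass 0.0290; Riverside Terminal 0.2975; Thornfield Bridge 0.0568.
Raw shares: Ashcroft Corridor 9,775.82; Granite Interchange 9,321.89; Lower Pavilion 4,369.30; North Overpass 1,102.68; Riverside Terminal 11,319.99; Thornfield Bridge 2,160.31.
At nearest $10: Ashcroft Corridor $9,780; Granite Interchange $9,320; Lower Pavilion $4,370; North Overpass $1,100; Riverside Terminal $11,320; Thornfield Bridge $2,160. Sum = $38,050.
No rounding difference to absorb.

Ashcroft Corridor: $9,780; Granite Interchange: $9,320; Lower Pavilion: $4,370; North Overpass: $1,100; Riverside Terminal: $11,320; Thornfield Bridge: $2,160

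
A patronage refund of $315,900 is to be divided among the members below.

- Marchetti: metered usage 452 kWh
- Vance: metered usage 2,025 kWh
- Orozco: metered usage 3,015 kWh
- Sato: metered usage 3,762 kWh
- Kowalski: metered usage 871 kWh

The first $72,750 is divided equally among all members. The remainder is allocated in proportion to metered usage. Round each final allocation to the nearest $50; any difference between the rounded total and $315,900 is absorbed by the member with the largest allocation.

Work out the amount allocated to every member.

First tranche $72,750 split equally: $14,550 each.
Remainder $243,150 by metered usage (total 10,125): Marchetti 10,854.70 → $10,850; Vance 48,630.00 → $48,650; Orozco 72,404.67 → $72,400; Sato 90,343.73 → $90,350; Kowalski 20,916.90 → $20,900.
Totals: Marchetti $14,550 + $10,850 = $25,400; Vance $14,550 + $48,650 = $63,200; Orozco $14,550 + $72,400 = $86,950; Sato $14,550 + $90,350 = $104,900; Kowalski $14,550 + $20,900 = $35,450.

Marchetti: $25,400 · Vance: $63,200 · Orozco: $86,950 · Sato: $104,900 · Kowalski: $35,450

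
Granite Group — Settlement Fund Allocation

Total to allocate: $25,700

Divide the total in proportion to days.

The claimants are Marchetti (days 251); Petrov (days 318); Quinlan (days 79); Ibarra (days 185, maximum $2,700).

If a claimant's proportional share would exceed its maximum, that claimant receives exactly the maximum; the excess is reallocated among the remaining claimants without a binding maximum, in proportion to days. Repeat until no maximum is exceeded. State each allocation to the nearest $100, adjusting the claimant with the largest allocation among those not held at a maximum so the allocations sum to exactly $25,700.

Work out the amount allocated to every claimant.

Sum of days: 833.
Proportional shares (ignoring caps): Marchetti 7,743.94; Petrov 9,811.04; Quinlan 2,437.33; Ibarra 5,707.68.
Capped: Ibarra ($2,700); remaining pool $23,000 reallocated over remaining days 648.
Redistributed shares: Marchetti 8,908.95 → $8,900; Petrov 11,287.04 → $11,300; Quinlan 2,804.01 → $2,800.

Marchetti: $8,900 · Petrov: $11,300 · Quinlan: $2,800 · Ibarra: $2,700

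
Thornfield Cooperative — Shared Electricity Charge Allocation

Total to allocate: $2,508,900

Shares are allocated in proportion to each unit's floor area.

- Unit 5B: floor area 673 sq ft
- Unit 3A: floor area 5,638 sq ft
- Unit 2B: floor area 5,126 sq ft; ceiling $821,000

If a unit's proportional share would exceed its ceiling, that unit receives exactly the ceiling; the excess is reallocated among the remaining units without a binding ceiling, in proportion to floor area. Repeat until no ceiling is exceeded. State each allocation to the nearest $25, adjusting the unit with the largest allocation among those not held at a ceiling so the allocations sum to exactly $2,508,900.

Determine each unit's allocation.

Floor area total: 11,437.
Unconstrained shares: Unit 5B 147,633.97; Unit 3A 1,236,790.96; Unit 2B 1,124,475.07.
Capped: Unit 2B ($821,000); residual $1,687,900 reallocated over remaining floor area 6,311.
Remaining shares: Unit 5B 179,996.31 → $180,000; Unit 3A 1,507,903.69 → $1,507,900.

Unit 5B: $180,000; Unit 3A: $1,507,900; Unit 2B: $821,000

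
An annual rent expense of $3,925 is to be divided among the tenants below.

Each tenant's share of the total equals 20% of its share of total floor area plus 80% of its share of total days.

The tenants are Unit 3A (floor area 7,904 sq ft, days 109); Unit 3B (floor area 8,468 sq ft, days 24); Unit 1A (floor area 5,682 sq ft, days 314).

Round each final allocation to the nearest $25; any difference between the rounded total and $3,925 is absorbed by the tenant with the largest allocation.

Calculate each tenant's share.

Unit 3A: $1,050; Unit 3B: $475; Unit 1A: $2,400

Floor area total 22,054; days total 447.
Blended shares (20% floor area + 80% days): Unit 3A 0.2668; Unit 3B 0.1197; Unit 1A 0.6135.
Proportional shares: Unit 3A 1,047.02; Unit 3B 470.00; Unit 1A 2,407.97.
Rounded to nearest $25: Unit 3A $1,050; Unit 3B $475; Unit 1A $2,400. Sum = $3,925.
No rounding difference to absorb.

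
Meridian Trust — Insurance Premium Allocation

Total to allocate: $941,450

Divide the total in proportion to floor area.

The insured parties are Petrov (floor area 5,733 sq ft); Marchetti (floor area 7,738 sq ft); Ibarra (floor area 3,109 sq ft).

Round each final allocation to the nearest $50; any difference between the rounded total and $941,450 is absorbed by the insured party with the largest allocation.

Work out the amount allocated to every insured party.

Petrov: $325,550; Marchetti: $439,350; Ibarra: $176,550

Combined floor area = 16,580.
Pro-rata amounts: Petrov 5,733/16,580 × $941,450 = 325,532.74; Marchetti 7,738/16,580 × $941,450 = 439,381.19; Ibarra 3,109/16,580 × $941,450 = 176,536.07.
At nearest $50: Petrov $325,550; Marchetti $439,400; Ibarra $176,550. Sum = $941,500.
Difference $941,450 − $941,500 = −$50 applied to largest allocation (Marchetti): Marchetti becomes $439,350.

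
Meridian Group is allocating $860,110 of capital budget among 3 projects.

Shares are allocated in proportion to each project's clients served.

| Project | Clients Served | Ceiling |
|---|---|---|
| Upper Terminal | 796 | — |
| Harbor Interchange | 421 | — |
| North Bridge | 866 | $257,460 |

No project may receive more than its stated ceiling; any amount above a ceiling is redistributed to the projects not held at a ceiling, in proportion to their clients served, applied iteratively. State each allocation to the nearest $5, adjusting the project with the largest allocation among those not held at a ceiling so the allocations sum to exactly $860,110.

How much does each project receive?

Total clients served = 2,083.
Proportional shares (ignoring caps): Upper Terminal 328,683.42; Harbor Interchange 173,838.84; North Bridge 357,587.74.
Capped: North Bridge ($257,460); balance $602,650 reallocated over remaining clients served 1,217.
Shares after redistribution: Upper Terminal 394,173.71 → $394,175; Harbor Interchange 208,476.29 → $208,475.

Upper Terminal: $394,175; Harbor Interchange: $208,475; North Bridge: $257,460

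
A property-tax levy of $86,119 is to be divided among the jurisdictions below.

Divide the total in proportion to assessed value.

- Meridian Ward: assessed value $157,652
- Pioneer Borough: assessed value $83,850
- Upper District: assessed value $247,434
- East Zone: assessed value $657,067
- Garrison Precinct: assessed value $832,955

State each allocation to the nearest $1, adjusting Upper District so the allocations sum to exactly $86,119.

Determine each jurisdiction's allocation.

Meridian Ward: $6,861 | Pioneer Borough: $3,649 | Upper District: $10,767 | East Zone: $28,594 | Garrison Precinct: $36,248

Sum of assessed value: 1,978,958.
Raw shares: Meridian Ward 157,652/1,978,958 × $86,119 = 6,860.60; Pioneer Borough 83,850/1,978,958 × $86,119 = 3,648.93; Upper District 247,434/1,978,958 × $86,119 = 10,767.67; East Zone 657,067/1,978,958 × $86,119 = 28,593.81; Garrison Precinct 832,955/1,978,958 × $86,119 = 36,247.99.
Rounded to nearest $1: Meridian Ward $6,861; Pioneer Borough $3,649; Upper District $10,768; East Zone $28,594; Garrison Precinct $36,248. Sum = $86,120.
Difference $86,119 − $86,120 = −$1 applied to Upper District: Upper District becomes $10,767.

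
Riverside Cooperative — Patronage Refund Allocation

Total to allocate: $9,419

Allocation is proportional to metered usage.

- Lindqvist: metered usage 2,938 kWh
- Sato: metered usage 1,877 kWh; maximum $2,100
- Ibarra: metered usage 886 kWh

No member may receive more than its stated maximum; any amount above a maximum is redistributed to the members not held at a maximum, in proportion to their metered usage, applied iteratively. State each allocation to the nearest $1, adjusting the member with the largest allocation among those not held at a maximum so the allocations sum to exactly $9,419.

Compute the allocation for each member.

Lindqvist: $5,623; Sato: $2,100; Ibarra: $1,696

Sum of metered usage: 5,701.
Proportional shares (ignoring caps): Lindqvist 4,854.06; Sato 3,101.12; Ibarra 1,463.82.
Capped: Sato ($2,100); residual $7,319 reallocated over remaining metered usage 3,824.
Redistributed shares: Lindqvist 5,623.23 → $5,623; Ibarra 1,695.77 → $1,696.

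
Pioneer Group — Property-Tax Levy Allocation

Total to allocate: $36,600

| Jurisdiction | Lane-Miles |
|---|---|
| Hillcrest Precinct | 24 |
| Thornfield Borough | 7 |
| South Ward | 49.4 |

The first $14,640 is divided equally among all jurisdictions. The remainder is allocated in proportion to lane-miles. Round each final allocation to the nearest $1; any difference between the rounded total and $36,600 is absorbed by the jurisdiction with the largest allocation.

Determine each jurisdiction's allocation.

$14,640 shared equally gives $4,880 per jurisdiction.
Remainder $21,960 by lane-miles (total 80.4): Hillcrest Precinct 6,555.22 → $6,555; Thornfield Borough 1,911.94 → $1,912; South Ward 13,492.84 → $13,493.
Totals: Hillcrest Precinct $4,880 + $6,555 = $11,435; Thornfield Borough $4,880 + $1,912 = $6,792; South Ward $4,880 + $13,493 = $18,373.

Hillcrest Precinct: $11,435 · Thornfield Borough: $6,792 · South Ward: $18,373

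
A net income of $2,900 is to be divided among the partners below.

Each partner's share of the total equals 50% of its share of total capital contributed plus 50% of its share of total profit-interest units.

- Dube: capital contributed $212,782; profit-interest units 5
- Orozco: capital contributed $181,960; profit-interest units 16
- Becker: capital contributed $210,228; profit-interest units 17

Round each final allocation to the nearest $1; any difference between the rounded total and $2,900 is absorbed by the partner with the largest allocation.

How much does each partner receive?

Dube: $701 · Orozco: $1,047 · Becker: $1,152

Capital contributed total 604,970; profit-interest units total 38.
Combined weights (50% capital contributed + 50% profit-interest units): Dube 0.2417; Orozco 0.3609; Becker 0.3974.
Pro-rata amounts: Dube 700.79; Orozco 1,046.65; Becker 1,152.56.
At nearest $1: Dube $701; Orozco $1,047; Becker $1,153. Sum = $2,901.
Difference $2,900 − $2,901 = −$1 applied to largest allocation (Becker): Becker becomes $1,152.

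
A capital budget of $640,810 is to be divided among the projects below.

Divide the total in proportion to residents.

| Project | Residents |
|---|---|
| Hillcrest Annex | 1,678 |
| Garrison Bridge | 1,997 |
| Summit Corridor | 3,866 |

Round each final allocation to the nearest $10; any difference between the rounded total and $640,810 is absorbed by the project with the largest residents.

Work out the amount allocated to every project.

Hillcrest Annex: $142,590 · Garrison Bridge: $169,700 · Summit Corridor: $328,520

Combined residents = 1,678 + 1,997 + 3,866 = 7,541.
Raw shares: Hillcrest Annex 142,591.06; Garrison Bridge 169,698.66; Summit Corridor 328,520.28.
Rounded to nearest $10: Hillcrest Annex $142,590; Garrison Bridge $169,700; Summit Corridor $328,520. Sum = $640,810.
Rounded total matches; no reconciliation needed.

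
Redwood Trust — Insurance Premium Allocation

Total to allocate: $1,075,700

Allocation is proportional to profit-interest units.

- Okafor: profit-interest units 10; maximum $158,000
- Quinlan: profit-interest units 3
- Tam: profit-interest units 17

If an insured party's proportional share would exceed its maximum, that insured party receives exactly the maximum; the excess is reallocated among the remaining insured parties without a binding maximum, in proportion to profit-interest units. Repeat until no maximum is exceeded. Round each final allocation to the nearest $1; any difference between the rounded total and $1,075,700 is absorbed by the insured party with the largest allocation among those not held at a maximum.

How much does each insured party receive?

Sum of profit-interest units: 30.
Pro-rata shares before constraints: Okafor 358,566.67; Quinlan 107,570.00; Tam 609,563.33.
Capped: Okafor ($158,000); remaining pool $917,700 reallocated over remaining profit-interest units 20.
Remaining shares: Quinlan 137,655.00 → $137,655; Tam 780,045.00 → $780,045.

Okafor: $158,000; Quinlan: $137,655; Tam: $780,045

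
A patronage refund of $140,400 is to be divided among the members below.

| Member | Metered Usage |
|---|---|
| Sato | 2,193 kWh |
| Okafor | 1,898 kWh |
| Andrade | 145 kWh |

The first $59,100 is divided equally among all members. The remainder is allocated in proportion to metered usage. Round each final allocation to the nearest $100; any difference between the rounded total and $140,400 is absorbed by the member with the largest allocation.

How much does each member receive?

Sato: $61,800 | Okafor: $56,100 | Andrade: $22,500

$59,100 shared equally gives $19,700 per member.
Remainder $81,300 by metered usage (total 4,236): Sato 42,089.45 → $42,100; Okafor 36,427.62 → $36,400; Andrade 2,782.93 → $2,800.
Totals: Sato $19,700 + $42,100 = $61,800; Okafor $19,700 + $36,400 = $56,100; Andrade $19,700 + $2,800 = $22,500.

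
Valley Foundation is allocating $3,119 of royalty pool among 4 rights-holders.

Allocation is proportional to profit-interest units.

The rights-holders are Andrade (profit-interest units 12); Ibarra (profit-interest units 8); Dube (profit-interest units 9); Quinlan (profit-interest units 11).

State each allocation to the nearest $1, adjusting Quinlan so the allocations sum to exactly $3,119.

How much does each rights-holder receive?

Andrade: $936 · Ibarra: $624 · Dube: $702 · Quinlan: $857

Sum of profit-interest units: 40.
Pro-rata amounts: Andrade 12/40 × $3,119 = 935.70; Ibarra 8/40 × $3,119 = 623.80; Dube 9/40 × $3,119 = 701.77; Quinlan 11/40 × $3,119 = 857.73.
Rounded to nearest $1: Andrade $936; Ibarra $624; Dube $702; Quinlan $858. Sum = $3,120.
Difference $3,119 − $3,120 = −$1 applied to Quinlan: Quinlan becomes $857.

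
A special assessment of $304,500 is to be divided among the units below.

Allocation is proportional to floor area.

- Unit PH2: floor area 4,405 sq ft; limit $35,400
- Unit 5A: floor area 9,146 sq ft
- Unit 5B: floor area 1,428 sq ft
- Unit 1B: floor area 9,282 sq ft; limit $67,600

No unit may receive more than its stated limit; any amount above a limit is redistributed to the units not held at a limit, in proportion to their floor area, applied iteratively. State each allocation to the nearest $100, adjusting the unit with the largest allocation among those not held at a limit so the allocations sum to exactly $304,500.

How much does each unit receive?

Unit PH2: $35,400 · Unit 5A: $174,300 · Unit 5B: $27,200 · Unit 1B: $67,600

Combined floor area = 24,261.
Proportional shares (ignoring caps): Unit PH2 55,287.19; Unit 5A 114,791.52; Unit 5B 17,922.84; Unit 1B 116,498.45.
Capped: Unit PH2 ($35,400), Unit 1B ($67,600); balance $201,500 reallocated over remaining floor area 10,574.
Remaining shares: Unit 5A 174,287.78 → $174,300; Unit 5B 27,212.22 → $27,200.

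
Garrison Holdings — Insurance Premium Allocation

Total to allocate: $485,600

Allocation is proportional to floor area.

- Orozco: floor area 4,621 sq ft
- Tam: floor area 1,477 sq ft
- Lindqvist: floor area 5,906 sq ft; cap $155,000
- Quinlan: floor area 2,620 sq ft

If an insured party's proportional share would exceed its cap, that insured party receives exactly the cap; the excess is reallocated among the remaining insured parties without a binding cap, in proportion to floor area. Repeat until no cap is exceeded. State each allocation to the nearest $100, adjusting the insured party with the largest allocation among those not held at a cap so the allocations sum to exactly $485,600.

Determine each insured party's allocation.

Sum of floor area: 14,624.
Unconstrained shares: Orozco 153,443.49; Tam 49,044.80; Lindqvist 196,112.80; Quinlan 86,998.91.
Capped: Lindqvist ($155,000); balance $330,600 reallocated over remaining floor area 8,718.
Remaining shares: Orozco 175,235.44 → $175,200; Tam 56,010.12 → $56,000; Quinlan 99,354.44 → $99,400.

Orozco: $175,200 | Tam: $56,000 | Lindqvist: $155,000 | Quinlan: $99,400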